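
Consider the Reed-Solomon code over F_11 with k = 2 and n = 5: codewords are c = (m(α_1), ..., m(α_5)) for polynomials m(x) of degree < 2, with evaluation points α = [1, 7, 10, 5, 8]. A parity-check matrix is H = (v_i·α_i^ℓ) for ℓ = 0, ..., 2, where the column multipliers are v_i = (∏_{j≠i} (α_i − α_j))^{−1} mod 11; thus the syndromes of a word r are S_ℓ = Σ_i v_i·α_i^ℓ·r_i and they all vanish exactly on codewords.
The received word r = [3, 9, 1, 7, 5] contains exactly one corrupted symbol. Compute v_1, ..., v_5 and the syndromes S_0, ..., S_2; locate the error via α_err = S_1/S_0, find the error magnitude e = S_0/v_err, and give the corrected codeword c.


S = (3, 2, 5), error at position 5, error magnitude e = 6, c = [3, 9, 1, 7, 10].

Step 1: column multipliers v_i = (∏_{j≠i}(α_i − α_j))^{−1} mod 11.
  i = 1 (α = 1): (1−7)(1−10)(1−5)(1−8) = (−6)·(−9)·(−4)·(−7) = 1512 ≡ 5, so v_1 = 5^{−1} = 9 (mod 11).
  i = 2 (α = 7): (7−1)(7−10)(7−5)(7−8) = 6·(−3)·2·(−1) = 36 ≡ 3, so v_2 = 3^{−1} = 4 (mod 11).
  i = 3 (α = 10): (10−1)(10−7)(10−5)(10−8) = 9·3·5·2 = 270 ≡ 6, so v_3 = 6^{−1} = 2 (mod 11).
  i = 4 (α = 5): (5−1)(5−7)(5−10)(5−8) = 4·(−2)·(−5)·(−3) = −120 ≡ 1, so v_4 = 1^{−1} = 1 (mod 11).
  i = 5 (α = 8): (8−1)(8−7)(8−10)(8−5) = 7·1·(−2)·3 = −42 ≡ 2, so v_5 = 2^{−1} = 6 (mod 11).
  v = [9, 4, 2, 1, 6].
Step 2: syndromes of r = [3, 9, 1, 7, 5] (all sums mod 11).
  S_0 = Σ v_i r_i = 9·3 + 4·9 + 2·1 + 1·7 + 6·5 = 102 ≡ 3.
  S_1 = Σ v_i α_i r_i = 9·1·3 + 4·7·9 + 2·10·1 + 1·5·7 + 6·8·5 = 574 ≡ 2.
  α_i^2 mod 11 = [1, 5, 1, 3, 9].
  S_2 = Σ v_i α_i^2 r_i = 9·1·3 + 4·5·9 + 2·1·1 + 1·3·7 + 6·9·5 = 500 ≡ 5.
  S = (3, 2, 5) ≠ 0, so r is not a codeword (an error is present).
Step 3: locate the error. For a single error e at position i, S_ℓ = v_i·e·α_i^ℓ, so α_err = S_1/S_0.
  S_0^{−1} = 3^{−1} = 4 (mod 11), so α_err = 2·4 = 8 ≡ 8 = α_5. Error position i = 5.
  Consistency check: S_2/S_1 = 5·6 = 30 ≡ 8 = α_err ✓ (single-error assumption holds).
Step 4: error magnitude e = S_0/v_5 = S_0·∏_{j≠5}(α_5 − α_j) = 3·2 = 6 ≡ 6 (mod 11).
Step 5: correct position 5: c_5 = r_5 − e = 5 − 6 ≡ 10 (mod 11). Hence c = [3, 9, 1, 7, 10].
  Check: interpolating c through the α_i gives m(x) = 2 + 1·x (degree < 2) with m(α_i) = c_i for every i, so c is indeed a codeword.


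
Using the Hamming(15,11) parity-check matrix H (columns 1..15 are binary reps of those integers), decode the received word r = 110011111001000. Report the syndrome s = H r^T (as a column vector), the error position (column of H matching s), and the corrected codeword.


s = (1, 0, 1, 0)^T, error position = 10, corrected codeword c = 110011111101000

Compute s = H r^T mod 2 one row at a time:
  s_1 = 1 + 1 + 0 + 0 + 1 + 0 + 0 + 0 = 3 ≡ 1 (mod 2).
  s_2 = 0 + 1 + 1 + 1 + 1 + 0 + 0 + 0 = 4 ≡ 0 (mod 2).
  s_3 = 1 + 0 + 1 + 1 + 0 + 0 + 0 + 0 = 3 ≡ 1 (mod 2).
  s_4 = 1 + 0 + 1 + 1 + 1 + 0 + 0 + 0 = 4 ≡ 0 (mod 2).
s = (1, 0, 1, 0)^T — this equals column 10 of H (binary 1010), so error is at position 10.
Correct: flip bit 10 of r = 110011111001000 to get c = 110011111101000.


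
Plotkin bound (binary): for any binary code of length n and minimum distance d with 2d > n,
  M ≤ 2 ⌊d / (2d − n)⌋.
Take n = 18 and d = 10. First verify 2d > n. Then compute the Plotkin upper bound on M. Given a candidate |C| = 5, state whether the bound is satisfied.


Plotkin bound M ≤ 10; given |C| = 5 ≤ bound (satisfied).

Check applicability: 2d = 20, n = 18.
2d − n = 2 > 0, so Plotkin applies.
Compute d/(2d−n) = 10/2 ≈ 5.0000.
⌊d/(2d−n)⌋ = 5.
Plotkin bound: M ≤ 2·5 = 10.
Given |C| = 5, check: satisfied.
This |C| is below the Plotkin bound.


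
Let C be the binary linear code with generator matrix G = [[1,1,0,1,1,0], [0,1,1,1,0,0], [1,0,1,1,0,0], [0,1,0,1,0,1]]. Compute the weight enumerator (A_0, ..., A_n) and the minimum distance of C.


Weight distribution: A_0 = 1, A_2 = 3, A_3 = 8, A_4 = 3, A_6 = 1. Minimum distance d = 2.

Enumerate all 2^4 = 16 messages m ∈ F_2^4.
For each, compute codeword c = mG in F_2^6, then tally its weight.
  m = 0000 → c = 000000, weight = 0.
  m = 1000 → c = 110110, weight = 4.
  m = 0100 → c = 011100, weight = 3.
  m = 1100 → c = 101010, weight = 3.
  m = 0010 → c = 101100, weight = 3.
  m = 1010 → c = 011010, weight = 3.
  m = 0110 → c = 110000, weight = 2.
  m = 1110 → c = 000110, weight = 2.
  m = 0001 → c = 010101, weight = 3.
  m = 1001 → c = 100011, weight = 3.
  m = 0101 → c = 001001, weight = 2.
  m = 1101 → c = 111111, weight = 6.
  m = 0011 → c = 111001, weight = 4.
  m = 1011 → c = 001111, weight = 4.
  m = 0111 → c = 100101, weight = 3.
  m = 1111 → c = 010011, weight = 3.
Tally weights:
  weight 0: 1 codewords.
  weight 2: 3 codewords.
  weight 3: 8 codewords.
  weight 4: 3 codewords.
  weight 6: 1 codewords.
Minimum distance d = smallest w > 0 with A_w > 0 = 2.
Sanity: Σ A_w = 16 = 2^4 = 16 ✓.


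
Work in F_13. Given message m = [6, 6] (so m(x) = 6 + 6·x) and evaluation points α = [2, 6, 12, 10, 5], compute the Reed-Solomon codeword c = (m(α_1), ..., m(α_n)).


c = [5, 3, 0, 1, 10]

Message polynomial: m(x) = 6 + 6·x (mod 13).
For each evaluation point α_i, compute m(α_i) mod 13:
  α_1 = 2: Horner steps 6 → 5, so m(2) = 5.
  α_2 = 6: Horner steps 6 → 3, so m(6) = 3.
  α_3 = 12: Horner steps 6 → 0, so m(12) = 0.
  α_4 = 10: Horner steps 6 → 1, so m(10) = 1.
  α_5 = 5: Horner steps 6 → 10, so m(5) = 10.
Codeword c = [5, 3, 0, 1, 10] ∈ F_13^5.


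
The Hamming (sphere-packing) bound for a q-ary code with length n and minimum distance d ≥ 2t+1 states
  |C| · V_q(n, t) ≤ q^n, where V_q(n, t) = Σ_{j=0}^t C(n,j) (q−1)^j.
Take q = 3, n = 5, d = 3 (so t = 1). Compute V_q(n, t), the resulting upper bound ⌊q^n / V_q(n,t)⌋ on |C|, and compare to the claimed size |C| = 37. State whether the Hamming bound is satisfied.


V_q(n, t) = 11, q^n = 243, Hamming bound = 22, |C| = 37 > bound (violated).

Step 1: Compute V_q(n, t) = Σ_{j=0}^1 C(n, j) (q−1)^j.
  j = 0: C(5,0)·(2)^0 = 1·1 = 1.
  j = 1: C(5,1)·(2)^1 = 5·2 = 10.
  V_q(n, t) = 1 + 10 = 11.
Step 2: q^n = 3^5 = 243.
Step 3: Hamming bound ⌊q^n / V_q(n,t)⌋ = ⌊243/11⌋ = 22.
Step 4: Compare |C| = 37 to 22: violated.
The claimed |C| lies above the Hamming bound, so no 3-ary code of length 5 with d ≥ 3 can have 37 codewords.


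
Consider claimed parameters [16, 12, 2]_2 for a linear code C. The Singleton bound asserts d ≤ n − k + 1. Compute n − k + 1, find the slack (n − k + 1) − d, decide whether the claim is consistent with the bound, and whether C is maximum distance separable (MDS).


Singleton RHS = n − k + 1 = 5, slack = 3, bound satisfied, not MDS.

Singleton bound: d ≤ n − k + 1.
Here n = 16, k = 12, so n − k + 1 = 5.
Given d = 2, check d ≤ 5: YES.
Slack = (n − k + 1) − d = 3.
The code is NOT MDS (slack = 3 > 0).
Description: the claimed parameters are [16, 12, 2]_2; such a code would be non-MDS.


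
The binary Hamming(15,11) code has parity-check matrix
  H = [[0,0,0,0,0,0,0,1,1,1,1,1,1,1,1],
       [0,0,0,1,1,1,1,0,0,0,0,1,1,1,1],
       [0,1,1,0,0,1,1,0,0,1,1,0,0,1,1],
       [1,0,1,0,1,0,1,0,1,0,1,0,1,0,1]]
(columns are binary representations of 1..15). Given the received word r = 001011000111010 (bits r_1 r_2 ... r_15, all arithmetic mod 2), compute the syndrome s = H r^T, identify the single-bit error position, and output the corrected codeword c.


s = (0, 0, 1, 1)^T, error position = 3, corrected codeword c = 000011000111010

Compute s = H r^T mod 2 one row at a time:
  s_1 = 0 + 0 + 1 + 1 + 1 + 0 + 1 + 0 = 4 ≡ 0 (mod 2).
  s_2 = 0 + 1 + 1 + 0 + 1 + 0 + 1 + 0 = 4 ≡ 0 (mod 2).
  s_3 = 0 + 1 + 1 + 0 + 1 + 1 + 1 + 0 = 5 ≡ 1 (mod 2).
  s_4 = 0 + 1 + 1 + 0 + 0 + 1 + 0 + 0 = 3 ≡ 1 (mod 2).
s = (0, 0, 1, 1)^T — this equals column 3 of H (binary 0011), so error is at position 3.
Correct: flip bit 3 of r = 001011000111010 to get c = 000011000111010.


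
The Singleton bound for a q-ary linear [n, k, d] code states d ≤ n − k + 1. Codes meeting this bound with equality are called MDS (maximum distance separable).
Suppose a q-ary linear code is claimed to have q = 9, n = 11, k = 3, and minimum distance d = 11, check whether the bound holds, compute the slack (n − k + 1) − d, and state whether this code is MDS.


Singleton RHS = n − k + 1 = 9, slack = -2, bound violated (no such code; not MDS).

Singleton bound: d ≤ n − k + 1.
Here n = 11, k = 3, so n − k + 1 = 9.
Given d = 11, check d ≤ 9: NO.
Slack = (n − k + 1) − d = -2.
The slack is negative: d = 11 exceeds n − k + 1 = 9 by 2, so the Singleton bound is violated and no linear [11, 3, 11]_9 code can exist. In particular it is not MDS (MDS requires d = n − k + 1 exactly).
Description: the claimed parameters are [11, 3, 11]_9; such a code would be impossible (violates the Singleton bound).


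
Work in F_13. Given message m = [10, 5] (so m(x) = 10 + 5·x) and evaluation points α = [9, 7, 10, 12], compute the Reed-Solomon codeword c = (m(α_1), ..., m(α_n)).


c = [3, 6, 8, 5]

Message polynomial: m(x) = 10 + 5·x (mod 13).
For each evaluation point α_i, compute m(α_i) mod 13:
  α_1 = 9: Horner steps 5 → 3, so m(9) = 3.
  α_2 = 7: Horner steps 5 → 6, so m(7) = 6.
  α_3 = 10: Horner steps 5 → 8, so m(10) = 8.
  α_4 = 12: Horner steps 5 → 5, so m(12) = 5.
Codeword c = [3, 6, 8, 5] ∈ F_13^4.


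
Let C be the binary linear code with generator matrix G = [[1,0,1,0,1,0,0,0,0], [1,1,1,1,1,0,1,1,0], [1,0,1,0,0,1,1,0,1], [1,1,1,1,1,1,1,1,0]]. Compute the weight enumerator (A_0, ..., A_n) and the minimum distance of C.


Weight distribution: A_0 = 1, A_1 = 1, A_3 = 2, A_4 = 4, A_5 = 3, A_6 = 2, A_7 = 2, A_8 = 1. Minimum distance d = 1.

Enumerate all 2^4 = 16 messages m ∈ F_2^4.
For each, compute codeword c = mG in F_2^9, then tally its weight.
  m = 0000 → c = 000000000, weight = 0.
  m = 1000 → c = 101010000, weight = 3.
  m = 0100 → c = 111110110, weight = 7.
  m = 1100 → c = 010100110, weight = 4.
  m = 0010 → c = 101001101, weight = 5.
  m = 1010 → c = 000011101, weight = 4.
  m = 0110 → c = 010111011, weight = 6.
  m = 1110 → c = 111101011, weight = 7.
  m = 0001 → c = 111111110, weight = 8.
  m = 1001 → c = 010101110, weight = 5.
  m = 0101 → c = 000001000, weight = 1.
  m = 1101 → c = 101011000, weight = 4.
  m = 0011 → c = 010110011, weight = 5.
  m = 1011 → c = 111100011, weight = 6.
  m = 0111 → c = 101000101, weight = 4.
  m = 1111 → c = 000010101, weight = 3.
Tally weights:
  weight 0: 1 codewords.
  weight 1: 1 codewords.
  weight 3: 2 codewords.
  weight 4: 4 codewords.
  weight 5: 3 codewords.
  weight 6: 2 codewords.
  weight 7: 2 codewords.
  weight 8: 1 codewords.
Minimum distance d = smallest w > 0 with A_w > 0 = 1.
Sanity: Σ A_w = 16 = 2^4 = 16 ✓.


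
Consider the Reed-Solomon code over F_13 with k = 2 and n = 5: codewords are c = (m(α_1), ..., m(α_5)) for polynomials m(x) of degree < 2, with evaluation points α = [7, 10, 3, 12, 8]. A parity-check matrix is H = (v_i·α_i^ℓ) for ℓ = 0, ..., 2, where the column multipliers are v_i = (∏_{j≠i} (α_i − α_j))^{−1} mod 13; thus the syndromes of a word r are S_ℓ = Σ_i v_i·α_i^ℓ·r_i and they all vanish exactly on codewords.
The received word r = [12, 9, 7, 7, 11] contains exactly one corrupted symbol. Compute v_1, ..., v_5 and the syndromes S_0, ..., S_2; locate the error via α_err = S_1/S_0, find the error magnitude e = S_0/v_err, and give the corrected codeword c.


S = (9, 1, 3), error at position 3, error magnitude e = 4, c = [12, 9, 3, 7, 11].

Step 1: column multipliers v_i = (∏_{j≠i}(α_i − α_j))^{−1} mod 13.
  i = 1 (α = 7): (7−10)(7−3)(7−12)(7−8) = (−3)·4·(−5)·(−1) = −60 ≡ 5, so v_1 = 5^{−1} = 8 (mod 13).
  i = 2 (α = 10): (10−7)(10−3)(10−12)(10−8) = 3·7·(−2)·2 = −84 ≡ 7, so v_2 = 7^{−1} = 2 (mod 13).
  i = 3 (α = 3): (3−7)(3−10)(3−12)(3−8) = (−4)·(−7)·(−9)·(−5) = 1260 ≡ 12, so v_3 = 12^{−1} = 12 (mod 13).
  i = 4 (α = 12): (12−7)(12−10)(12−3)(12−8) = 5·2·9·4 = 360 ≡ 9, so v_4 = 9^{−1} = 3 (mod 13).
  i = 5 (α = 8): (8−7)(8−10)(8−3)(8−12) = 1·(−2)·5·(−4) = 40 ≡ 1, so v_5 = 1^{−1} = 1 (mod 13).
  v = [8, 2, 12, 3, 1].
Step 2: syndromes of r = [12, 9, 7, 7, 11] (all sums mod 13).
  S_0 = Σ v_i r_i = 8·12 + 2·9 + 12·7 + 3·7 + 1·11 = 230 ≡ 9.
  S_1 = Σ v_i α_i r_i = 8·7·12 + 2·10·9 + 12·3·7 + 3·12·7 + 1·8·11 = 1444 ≡ 1.
  α_i^2 mod 13 = [10, 9, 9, 1, 12].
  S_2 = Σ v_i α_i^2 r_i = 8·10·12 + 2·9·9 + 12·9·7 + 3·1·7 + 1·12·11 = 2031 ≡ 3.
  S = (9, 1, 3) ≠ 0, so r is not a codeword (an error is present).
Step 3: locate the error. For a single error e at position i, S_ℓ = v_i·e·α_i^ℓ, so α_err = S_1/S_0.
  S_0^{−1} = 9^{−1} = 3 (mod 13), so α_err = 1·3 = 3 ≡ 3 = α_3. Error position i = 3.
  Consistency check: S_2/S_1 = 3·1 = 3 ≡ 3 = α_err ✓ (single-error assumption holds).
Step 4: error magnitude e = S_0/v_3 = S_0·∏_{j≠3}(α_3 − α_j) = 9·12 = 108 ≡ 4 (mod 13).
Step 5: correct position 3: c_3 = r_3 − e = 7 − 4 ≡ 3 (mod 13). Hence c = [12, 9, 3, 7, 11].
  Check: interpolating c through the α_i gives m(x) = 6 + 12·x (degree < 2) with m(α_i) = c_i for every i, so c is indeed a codeword.


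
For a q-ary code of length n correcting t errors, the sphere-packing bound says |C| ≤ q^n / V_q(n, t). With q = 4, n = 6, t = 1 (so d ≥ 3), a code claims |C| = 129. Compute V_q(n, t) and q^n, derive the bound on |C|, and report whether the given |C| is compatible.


V_q(n, t) = 19, q^n = 4096, Hamming bound = 215, |C| = 129 ≤ bound (satisfied).

Step 1: Compute V_q(n, t) = Σ_{j=0}^1 C(n, j) (q−1)^j.
  j = 0: C(6,0)·(3)^0 = 1·1 = 1.
  j = 1: C(6,1)·(3)^1 = 6·3 = 18.
  V_q(n, t) = 1 + 18 = 19.
Step 2: q^n = 4^6 = 4096.
Step 3: Hamming bound ⌊q^n / V_q(n,t)⌋ = ⌊4096/19⌋ = 215.
Step 4: Compare |C| = 129 to 215: satisfied.
The claimed |C| lies below the Hamming bound.


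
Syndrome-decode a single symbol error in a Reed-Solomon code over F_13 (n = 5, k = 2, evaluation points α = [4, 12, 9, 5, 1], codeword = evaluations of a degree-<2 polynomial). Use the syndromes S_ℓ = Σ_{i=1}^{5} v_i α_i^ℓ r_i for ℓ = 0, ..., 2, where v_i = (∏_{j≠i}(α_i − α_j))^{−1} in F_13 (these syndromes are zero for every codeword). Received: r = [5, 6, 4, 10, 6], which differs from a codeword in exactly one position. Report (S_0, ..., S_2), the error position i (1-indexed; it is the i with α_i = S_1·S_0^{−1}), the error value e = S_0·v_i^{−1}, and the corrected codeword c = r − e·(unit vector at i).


S = (1, 1, 1), error at position 5, error magnitude e = 3, c = [5, 6, 4, 10, 3].

Step 1: column multipliers v_i = (∏_{j≠i}(α_i − α_j))^{−1} mod 13.
  i = 1 (α = 4): (4−12)(4−9)(4−5)(4−1) = (−8)·(−5)·(−1)·3 = −120 ≡ 10, so v_1 = 10^{−1} = 4 (mod 13).
  i = 2 (α = 12): (12−4)(12−9)(12−5)(12−1) = 8·3·7·11 = 1848 ≡ 2, so v_2 = 2^{−1} = 7 (mod 13).
  i = 3 (α = 9): (9−4)(9−12)(9−5)(9−1) = 5·(−3)·4·8 = −480 ≡ 1, so v_3 = 1^{−1} = 1 (mod 13).
  i = 4 (α = 5): (5−4)(5−12)(5−9)(5−1) = 1·(−7)·(−4)·4 = 112 ≡ 8, so v_4 = 8^{−1} = 5 (mod 13).
  i = 5 (α = 1): (1−4)(1−12)(1−9)(1−5) = (−3)·(−11)·(−8)·(−4) = 1056 ≡ 3, so v_5 = 3^{−1} = 9 (mod 13).
  v = [4, 7, 1, 5, 9].
Step 2: syndromes of r = [5, 6, 4, 10, 6] (all sums mod 13).
  S_0 = Σ v_i r_i = 4·5 + 7·6 + 1·4 + 5·10 + 9·6 = 170 ≡ 1.
  S_1 = Σ v_i α_i r_i = 4·4·5 + 7·12·6 + 1·9·4 + 5·5·10 + 9·1·6 = 924 ≡ 1.
  α_i^2 mod 13 = [3, 1, 3, 12, 1].
  S_2 = Σ v_i α_i^2 r_i = 4·3·5 + 7·1·6 + 1·3·4 + 5·12·10 + 9·1·6 = 768 ≡ 1.
  S = (1, 1, 1) ≠ 0, so r is not a codeword (an error is present).
Step 3: locate the error. For a single error e at position i, S_ℓ = v_i·e·α_i^ℓ, so α_err = S_1/S_0.
  S_0^{−1} = 1^{−1} = 1 (mod 13), so α_err = 1·1 = 1 ≡ 1 = α_5. Error position i = 5.
  Consistency check: S_2/S_1 = 1·1 = 1 ≡ 1 = α_err ✓ (single-error assumption holds).
Step 4: error magnitude e = S_0/v_5 = S_0·∏_{j≠5}(α_5 − α_j) = 1·3 = 3 ≡ 3 (mod 13).
Step 5: correct position 5: c_5 = r_5 − e = 6 − 3 ≡ 3 (mod 13). Hence c = [5, 6, 4, 10, 3].
  Check: interpolating c through the α_i gives m(x) = 11 + 5·x (degree < 2) with m(α_i) = c_i for every i, so c is indeed a codeword.


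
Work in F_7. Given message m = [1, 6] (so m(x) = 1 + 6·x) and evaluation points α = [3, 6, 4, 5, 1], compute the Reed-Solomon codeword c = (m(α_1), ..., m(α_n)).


c = [5, 2, 4, 3, 0]

Message polynomial: m(x) = 1 + 6·x (mod 7).
For each evaluation point α_i, compute m(α_i) mod 7:
  α_1 = 3: Horner steps 6 → 5, so m(3) = 5.
  α_2 = 6: Horner steps 6 → 2, so m(6) = 2.
  α_3 = 4: Horner steps 6 → 4, so m(4) = 4.
  α_4 = 5: Horner steps 6 → 3, so m(5) = 3.
  α_5 = 1: Horner steps 6 → 0, so m(1) = 0.
Codeword c = [5, 2, 4, 3, 0] ∈ F_7^5.


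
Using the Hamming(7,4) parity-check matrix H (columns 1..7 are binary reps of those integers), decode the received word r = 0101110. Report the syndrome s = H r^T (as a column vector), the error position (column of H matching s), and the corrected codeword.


s = (1, 0, 1)^T, error position = 5, corrected codeword c = 0101010

Compute s = H r^T mod 2 one row at a time:
  s_1 = 1 + 1 + 1 + 0 = 3 ≡ 1 (mod 2).
  s_2 = 1 + 0 + 1 + 0 = 2 ≡ 0 (mod 2).
  s_3 = 0 + 0 + 1 + 0 = 1 ≡ 1 (mod 2).
s = (1, 0, 1)^T — this equals column 5 of H (binary 101), so error is at position 5.
Correct: flip bit 5 of r = 0101110 to get c = 0101010.


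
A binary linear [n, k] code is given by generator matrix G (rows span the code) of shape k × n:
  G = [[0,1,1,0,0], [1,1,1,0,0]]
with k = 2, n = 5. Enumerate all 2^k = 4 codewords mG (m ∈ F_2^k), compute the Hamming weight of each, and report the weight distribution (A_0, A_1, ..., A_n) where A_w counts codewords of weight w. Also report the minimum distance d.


Weight distribution: A_0 = 1, A_1 = 1, A_2 = 1, A_3 = 1. Minimum distance d = 1.

Enumerate all 2^2 = 4 messages m ∈ F_2^2.
For each, compute codeword c = mG in F_2^5, then tally its weight.
  m = 00 → c = 00000, weight = 0.
  m = 10 → c = 01100, weight = 2.
  m = 01 → c = 11100, weight = 3.
  m = 11 → c = 10000, weight = 1.
Tally weights:
  weight 0: 1 codewords.
  weight 1: 1 codewords.
  weight 2: 1 codewords.
  weight 3: 1 codewords.
Minimum distance d = smallest w > 0 with A_w > 0 = 1.
Sanity: Σ A_w = 4 = 2^2 = 4 ✓.


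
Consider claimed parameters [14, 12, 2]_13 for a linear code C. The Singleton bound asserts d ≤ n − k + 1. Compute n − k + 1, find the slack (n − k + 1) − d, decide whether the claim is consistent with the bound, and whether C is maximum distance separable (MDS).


Singleton RHS = n − k + 1 = 3, slack = 1, bound satisfied, not MDS.

Singleton bound: d ≤ n − k + 1.
Here n = 14, k = 12, so n − k + 1 = 3.
Given d = 2, check d ≤ 3: YES.
Slack = (n − k + 1) − d = 1.
The code is NOT MDS (slack = 1 > 0).
Description: the claimed parameters are [14, 12, 2]_13; such a code would be non-MDS.


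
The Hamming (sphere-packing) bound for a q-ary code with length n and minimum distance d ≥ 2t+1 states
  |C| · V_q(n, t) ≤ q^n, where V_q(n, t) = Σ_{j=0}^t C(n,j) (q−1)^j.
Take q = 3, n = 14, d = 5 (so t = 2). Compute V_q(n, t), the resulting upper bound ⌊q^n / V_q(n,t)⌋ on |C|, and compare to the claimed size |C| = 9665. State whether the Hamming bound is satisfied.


V_q(n, t) = 393, q^n = 4782969, Hamming bound = 12170, |C| = 9665 ≤ bound (satisfied).

Step 1: Compute V_q(n, t) = Σ_{j=0}^2 C(n, j) (q−1)^j.
  j = 0: C(14,0)·(2)^0 = 1·1 = 1.
  j = 1: C(14,1)·(2)^1 = 14·2 = 28.
  j = 2: C(14,2)·(2)^2 = 91·4 = 364.
  V_q(n, t) = 1 + 28 + 364 = 393.
Step 2: q^n = 3^14 = 4782969.
Step 3: Hamming bound ⌊q^n / V_q(n,t)⌋ = ⌊4782969/393⌋ = 12170.
Step 4: Compare |C| = 9665 to 12170: satisfied.
The claimed |C| lies below the Hamming bound.


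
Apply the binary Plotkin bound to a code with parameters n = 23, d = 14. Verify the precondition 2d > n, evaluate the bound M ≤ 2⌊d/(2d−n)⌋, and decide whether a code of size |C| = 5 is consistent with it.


Plotkin bound M ≤ 4; given |C| = 5 > bound (violated).

Check applicability: 2d = 28, n = 23.
2d − n = 5 > 0, so Plotkin applies.
Compute d/(2d−n) = 14/5 ≈ 2.8000.
⌊d/(2d−n)⌋ = 2.
Plotkin bound: M ≤ 2·2 = 4.
Given |C| = 5, check: VIOLATED.
This |C| is above the Plotkin bound, so no binary code with n = 23, d = 14 and 5 codewords exists.


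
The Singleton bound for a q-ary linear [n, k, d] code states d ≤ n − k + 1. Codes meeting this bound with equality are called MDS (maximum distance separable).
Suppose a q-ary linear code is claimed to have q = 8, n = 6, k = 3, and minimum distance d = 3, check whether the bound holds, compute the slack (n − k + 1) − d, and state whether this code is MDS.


Singleton RHS = n − k + 1 = 4, slack = 1, bound satisfied, not MDS.

Singleton bound: d ≤ n − k + 1.
Here n = 6, k = 3, so n − k + 1 = 4.
Given d = 3, check d ≤ 4: YES.
Slack = (n − k + 1) − d = 1.
The code is NOT MDS (slack = 1 > 0).
Description: the claimed parameters are [6, 3, 3]_8; such a code would be non-MDS.


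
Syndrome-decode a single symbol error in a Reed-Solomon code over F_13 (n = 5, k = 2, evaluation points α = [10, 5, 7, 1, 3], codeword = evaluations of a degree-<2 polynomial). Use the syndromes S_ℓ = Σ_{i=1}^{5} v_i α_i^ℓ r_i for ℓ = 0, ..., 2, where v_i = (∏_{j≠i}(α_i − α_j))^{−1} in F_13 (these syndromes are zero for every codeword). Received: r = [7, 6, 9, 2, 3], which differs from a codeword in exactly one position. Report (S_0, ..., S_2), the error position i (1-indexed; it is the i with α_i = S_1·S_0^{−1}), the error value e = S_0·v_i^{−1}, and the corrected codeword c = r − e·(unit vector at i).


S = (5, 5, 5), error at position 4, error magnitude e = 2, c = [7, 6, 9, 0, 3].

Step 1: column multipliers v_i = (∏_{j≠i}(α_i − α_j))^{−1} mod 13.
  i = 1 (α = 10): (10−5)(10−7)(10−1)(10−3) = 5·3·9·7 = 945 ≡ 9, so v_1 = 9^{−1} = 3 (mod 13).
  i = 2 (α = 5): (5−10)(5−7)(5−1)(5−3) = (−5)·(−2)·4·2 = 80 ≡ 2, so v_2 = 2^{−1} = 7 (mod 13).
  i = 3 (α = 7): (7−10)(7−5)(7−1)(7−3) = (−3)·2·6·4 = −144 ≡ 12, so v_3 = 12^{−1} = 12 (mod 13).
  i = 4 (α = 1): (1−10)(1−5)(1−7)(1−3) = (−9)·(−4)·(−6)·(−2) = 432 ≡ 3, so v_4 = 3^{−1} = 9 (mod 13).
  i = 5 (α = 3): (3−10)(3−5)(3−7)(3−1) = (−7)·(−2)·(−4)·2 = −112 ≡ 5, so v_5 = 5^{−1} = 8 (mod 13).
  v = [3, 7, 12, 9, 8].
Step 2: syndromes of r = [7, 6, 9, 2, 3] (all sums mod 13).
  S_0 = Σ v_i r_i = 3·7 + 7·6 + 12·9 + 9·2 + 8·3 = 213 ≡ 5.
  S_1 = Σ v_i α_i r_i = 3·10·7 + 7·5·6 + 12·7·9 + 9·1·2 + 8·3·3 = 1266 ≡ 5.
  α_i^2 mod 13 = [9, 12, 10, 1, 9].
  S_2 = Σ v_i α_i^2 r_i = 3·9·7 + 7·12·6 + 12·10·9 + 9·1·2 + 8·9·3 = 2007 ≡ 5.
  S = (5, 5, 5) ≠ 0, so r is not a codeword (an error is present).
Step 3: locate the error. For a single error e at position i, S_ℓ = v_i·e·α_i^ℓ, so α_err = S_1/S_0.
  S_0^{−1} = 5^{−1} = 8 (mod 13), so α_err = 5·8 = 40 ≡ 1 = α_4. Error position i = 4.
  Consistency check: S_2/S_1 = 5·8 = 40 ≡ 1 = α_err ✓ (single-error assumption holds).
Step 4: error magnitude e = S_0/v_4 = S_0·∏_{j≠4}(α_4 − α_j) = 5·3 = 15 ≡ 2 (mod 13).
Step 5: correct position 4: c_4 = r_4 − e = 2 − 2 ≡ 0 (mod 13). Hence c = [7, 6, 9, 0, 3].
  Check: interpolating c through the α_i gives m(x) = 5 + 8·x (degree < 2) with m(α_i) = c_i for every i, so c is indeed a codeword.


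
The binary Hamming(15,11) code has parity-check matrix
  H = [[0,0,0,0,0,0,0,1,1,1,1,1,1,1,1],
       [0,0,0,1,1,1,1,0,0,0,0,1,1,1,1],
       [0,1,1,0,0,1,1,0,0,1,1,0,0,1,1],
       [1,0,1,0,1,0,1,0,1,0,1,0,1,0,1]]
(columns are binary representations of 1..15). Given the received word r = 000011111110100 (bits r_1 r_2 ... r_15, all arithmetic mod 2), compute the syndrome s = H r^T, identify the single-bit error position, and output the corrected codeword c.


s = (1, 0, 0, 1)^T, error position = 9, corrected codeword c = 000011110110100

Compute s = H r^T mod 2 one row at a time:
  s_1 = 1 + 1 + 1 + 1 + 0 + 1 + 0 + 0 = 5 ≡ 1 (mod 2).
  s_2 = 0 + 1 + 1 + 1 + 0 + 1 + 0 + 0 = 4 ≡ 0 (mod 2).
  s_3 = 0 + 0 + 1 + 1 + 1 + 1 + 0 + 0 = 4 ≡ 0 (mod 2).
  s_4 = 0 + 0 + 1 + 1 + 1 + 1 + 1 + 0 = 5 ≡ 1 (mod 2).
s = (1, 0, 0, 1)^T — this equals column 9 of H (binary 1001), so error is at position 9.
Correct: flip bit 9 of r = 000011111110100 to get c = 000011110110100.


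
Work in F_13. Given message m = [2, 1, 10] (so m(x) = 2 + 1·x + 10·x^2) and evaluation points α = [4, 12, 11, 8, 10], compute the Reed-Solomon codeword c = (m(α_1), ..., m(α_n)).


c = [10, 11, 1, 0, 11]

Message polynomial: m(x) = 2 + 1·x + 10·x^2 (mod 13).
For each evaluation point α_i, compute m(α_i) mod 13:
  α_1 = 4: Horner steps 10 → 2 → 10, so m(4) = 10.
  α_2 = 12: Horner steps 10 → 4 → 11, so m(12) = 11.
  α_3 = 11: Horner steps 10 → 7 → 1, so m(11) = 1.
  α_4 = 8: Horner steps 10 → 3 → 0, so m(8) = 0.
  α_5 = 10: Horner steps 10 → 10 → 11, so m(10) = 11.
Codeword c = [10, 11, 1, 0, 11] ∈ F_13^5.


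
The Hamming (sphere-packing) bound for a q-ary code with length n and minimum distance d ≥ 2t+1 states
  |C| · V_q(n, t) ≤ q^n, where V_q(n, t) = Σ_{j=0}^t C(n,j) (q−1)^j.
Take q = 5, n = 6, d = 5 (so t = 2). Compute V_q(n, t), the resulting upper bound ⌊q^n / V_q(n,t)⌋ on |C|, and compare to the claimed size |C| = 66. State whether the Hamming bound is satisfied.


V_q(n, t) = 265, q^n = 15625, Hamming bound = 58, |C| = 66 > bound (violated).

Step 1: Compute V_q(n, t) = Σ_{j=0}^2 C(n, j) (q−1)^j.
  j = 0: C(6,0)·(4)^0 = 1·1 = 1.
  j = 1: C(6,1)·(4)^1 = 6·4 = 24.
  j = 2: C(6,2)·(4)^2 = 15·16 = 240.
  V_q(n, t) = 1 + 24 + 240 = 265.
Step 2: q^n = 5^6 = 15625.
Step 3: Hamming bound ⌊q^n / V_q(n,t)⌋ = ⌊15625/265⌋ = 58.
Step 4: Compare |C| = 66 to 58: violated.
The claimed |C| lies above the Hamming bound, so no 5-ary code of length 6 with d ≥ 5 can have 66 codewords.


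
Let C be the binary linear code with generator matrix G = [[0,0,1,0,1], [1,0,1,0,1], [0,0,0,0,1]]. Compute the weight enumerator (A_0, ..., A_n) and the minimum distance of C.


Weight distribution: A_0 = 1, A_1 = 3, A_2 = 3, A_3 = 1. Minimum distance d = 1.

Enumerate all 2^3 = 8 messages m ∈ F_2^3.
For each, compute codeword c = mG in F_2^5, then tally its weight.
  m = 000 → c = 00000, weight = 0.
  m = 100 → c = 00101, weight = 2.
  m = 010 → c = 10101, weight = 3.
  m = 110 → c = 10000, weight = 1.
  m = 001 → c = 00001, weight = 1.
  m = 101 → c = 00100, weight = 1.
  m = 011 → c = 10100, weight = 2.
  m = 111 → c = 10001, weight = 2.
Tally weights:
  weight 0: 1 codewords.
  weight 1: 3 codewords.
  weight 2: 3 codewords.
  weight 3: 1 codewords.
Minimum distance d = smallest w > 0 with A_w > 0 = 1.
Sanity: Σ A_w = 8 = 2^3 = 8 ✓.


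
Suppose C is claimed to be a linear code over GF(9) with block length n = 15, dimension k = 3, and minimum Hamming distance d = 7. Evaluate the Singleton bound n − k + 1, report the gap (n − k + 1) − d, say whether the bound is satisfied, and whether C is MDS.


Singleton RHS = n − k + 1 = 13, slack = 6, bound satisfied, not MDS.

Singleton bound: d ≤ n − k + 1.
Here n = 15, k = 3, so n − k + 1 = 13.
Given d = 7, check d ≤ 13: YES.
Slack = (n − k + 1) − d = 6.
The code is NOT MDS (slack = 6 > 0).
Description: the claimed parameters are [15, 3, 7]_9; such a code would be non-MDS.


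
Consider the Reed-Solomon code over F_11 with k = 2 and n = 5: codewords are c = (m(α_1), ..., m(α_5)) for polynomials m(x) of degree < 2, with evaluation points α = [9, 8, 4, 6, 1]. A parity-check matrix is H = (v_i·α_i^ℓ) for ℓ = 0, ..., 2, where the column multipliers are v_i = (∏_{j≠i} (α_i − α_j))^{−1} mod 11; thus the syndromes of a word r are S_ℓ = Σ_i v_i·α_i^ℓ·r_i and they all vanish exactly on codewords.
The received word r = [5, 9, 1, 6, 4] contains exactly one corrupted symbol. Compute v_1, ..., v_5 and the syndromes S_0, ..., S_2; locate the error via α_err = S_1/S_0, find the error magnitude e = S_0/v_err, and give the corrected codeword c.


S = (9, 3, 1), error at position 3, error magnitude e = 9, c = [5, 9, 3, 6, 4].

Step 1: column multipliers v_i = (∏_{j≠i}(α_i − α_j))^{−1} mod 11.
  i = 1 (α = 9): (9−8)(9−4)(9−6)(9−1) = 1·5·3·8 = 120 ≡ 10, so v_1 = 10^{−1} = 10 (mod 11).
  i = 2 (α = 8): (8−9)(8−4)(8−6)(8−1) = (−1)·4·2·7 = −56 ≡ 10, so v_2 = 10^{−1} = 10 (mod 11).
  i = 3 (α = 4): (4−9)(4−8)(4−6)(4−1) = (−5)·(−4)·(−2)·3 = −120 ≡ 1, so v_3 = 1^{−1} = 1 (mod 11).
  i = 4 (α = 6): (6−9)(6−8)(6−4)(6−1) = (−3)·(−2)·2·5 = 60 ≡ 5, so v_4 = 5^{−1} = 9 (mod 11).
  i = 5 (α = 1): (1−9)(1−8)(1−4)(1−6) = (−8)·(−7)·(−3)·(−5) = 840 ≡ 4, so v_5 = 4^{−1} = 3 (mod 11).
  v = [10, 10, 1, 9, 3].
Step 2: syndromes of r = [5, 9, 1, 6, 4] (all sums mod 11).
  S_0 = Σ v_i r_i = 10·5 + 10·9 + 1·1 + 9·6 + 3·4 = 207 ≡ 9.
  S_1 = Σ v_i α_i r_i = 10·9·5 + 10·8·9 + 1·4·1 + 9·6·6 + 3·1·4 = 1510 ≡ 3.
  α_i^2 mod 11 = [4, 9, 5, 3, 1].
  S_2 = Σ v_i α_i^2 r_i = 10·4·5 + 10·9·9 + 1·5·1 + 9·3·6 + 3·1·4 = 1189 ≡ 1.
  S = (9, 3, 1) ≠ 0, so r is not a codeword (an error is present).
Step 3: locate the error. For a single error e at position i, S_ℓ = v_i·e·α_i^ℓ, so α_err = S_1/S_0.
  S_0^{−1} = 9^{−1} = 5 (mod 11), so α_err = 3·5 = 15 ≡ 4 = α_3. Error position i = 3.
  Consistency check: S_2/S_1 = 1·4 = 4 ≡ 4 = α_err ✓ (single-error assumption holds).
Step 4: error magnitude e = S_0/v_3 = S_0·∏_{j≠3}(α_3 − α_j) = 9·1 = 9 ≡ 9 (mod 11).
Step 5: correct position 3: c_3 = r_3 − e = 1 − 9 ≡ 3 (mod 11). Hence c = [5, 9, 3, 6, 4].
  Check: interpolating c through the α_i gives m(x) = 8 + 7·x (degree < 2) with m(α_i) = c_i for every i, so c is indeed a codeword.


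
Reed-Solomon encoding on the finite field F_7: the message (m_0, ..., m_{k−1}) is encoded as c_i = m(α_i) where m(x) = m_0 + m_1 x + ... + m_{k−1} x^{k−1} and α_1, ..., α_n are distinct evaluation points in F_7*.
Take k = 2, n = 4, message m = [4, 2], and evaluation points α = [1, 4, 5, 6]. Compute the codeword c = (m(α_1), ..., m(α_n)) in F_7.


c = [6, 5, 0, 2]

Message polynomial: m(x) = 4 + 2·x (mod 7).
For each evaluation point α_i, compute m(α_i) mod 7:
  α_1 = 1: Horner steps 2 → 6, so m(1) = 6.
  α_2 = 4: Horner steps 2 → 5, so m(4) = 5.
  α_3 = 5: Horner steps 2 → 0, so m(5) = 0.
  α_4 = 6: Horner steps 2 → 2, so m(6) = 2.
Codeword c = [6, 5, 0, 2] ∈ F_7^4.


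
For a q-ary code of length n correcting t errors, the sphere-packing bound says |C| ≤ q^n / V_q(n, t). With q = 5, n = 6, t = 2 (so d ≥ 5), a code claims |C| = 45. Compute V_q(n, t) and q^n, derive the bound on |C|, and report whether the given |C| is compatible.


V_q(n, t) = 265, q^n = 15625, Hamming bound = 58, |C| = 45 ≤ bound (satisfied).

Step 1: Compute V_q(n, t) = Σ_{j=0}^2 C(n, j) (q−1)^j.
  j = 0: C(6,0)·(4)^0 = 1·1 = 1.
  j = 1: C(6,1)·(4)^1 = 6·4 = 24.
  j = 2: C(6,2)·(4)^2 = 15·16 = 240.
  V_q(n, t) = 1 + 24 + 240 = 265.
Step 2: q^n = 5^6 = 15625.
Step 3: Hamming bound ⌊q^n / V_q(n,t)⌋ = ⌊15625/265⌋ = 58.
Step 4: Compare |C| = 45 to 58: satisfied.
The claimed |C| lies below the Hamming bound.


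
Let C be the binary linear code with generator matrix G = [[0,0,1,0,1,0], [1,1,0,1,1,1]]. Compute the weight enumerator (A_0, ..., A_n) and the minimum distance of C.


Weight distribution: A_0 = 1, A_2 = 1, A_5 = 2. Minimum distance d = 2.

Enumerate all 2^2 = 4 messages m ∈ F_2^2.
For each, compute codeword c = mG in F_2^6, then tally its weight.
  m = 00 → c = 000000, weight = 0.
  m = 10 → c = 001010, weight = 2.
  m = 01 → c = 110111, weight = 5.
  m = 11 → c = 111101, weight = 5.
Tally weights:
  weight 0: 1 codewords.
  weight 2: 1 codewords.
  weight 5: 2 codewords.
Minimum distance d = smallest w > 0 with A_w > 0 = 2.
Sanity: Σ A_w = 4 = 2^2 = 4 ✓.


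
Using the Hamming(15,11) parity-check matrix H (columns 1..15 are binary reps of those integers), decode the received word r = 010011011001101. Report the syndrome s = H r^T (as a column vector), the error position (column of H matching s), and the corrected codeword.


s = (1, 1, 1, 0)^T, error position = 14, corrected codeword c = 010011011001111

Compute s = H r^T mod 2 one row at a time:
  s_1 = 1 + 1 + 0 + 0 + 1 + 1 + 0 + 1 = 5 ≡ 1 (mod 2).
  s_2 = 0 + 1 + 1 + 0 + 1 + 1 + 0 + 1 = 5 ≡ 1 (mod 2).
  s_3 = 1 + 0 + 1 + 0 + 0 + 0 + 0 + 1 = 3 ≡ 1 (mod 2).
  s_4 = 0 + 0 + 1 + 0 + 1 + 0 + 1 + 1 = 4 ≡ 0 (mod 2).
s = (1, 1, 1, 0)^T — this equals column 14 of H (binary 1110), so error is at position 14.
Correct: flip bit 14 of r = 010011011001101 to get c = 010011011001111.


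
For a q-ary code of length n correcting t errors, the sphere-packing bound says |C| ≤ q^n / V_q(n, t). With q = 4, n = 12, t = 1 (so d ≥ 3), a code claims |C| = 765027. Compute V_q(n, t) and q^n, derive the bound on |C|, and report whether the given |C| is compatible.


V_q(n, t) = 37, q^n = 16777216, Hamming bound = 453438, |C| = 765027 > bound (violated).

Step 1: Compute V_q(n, t) = Σ_{j=0}^1 C(n, j) (q−1)^j.
  j = 0: C(12,0)·(3)^0 = 1·1 = 1.
  j = 1: C(12,1)·(3)^1 = 12·3 = 36.
  V_q(n, t) = 1 + 36 = 37.
Step 2: q^n = 4^12 = 16777216.
Step 3: Hamming bound ⌊q^n / V_q(n,t)⌋ = ⌊16777216/37⌋ = 453438.
Step 4: Compare |C| = 765027 to 453438: violated.
The claimed |C| lies above the Hamming bound, so no 4-ary code of length 12 with d ≥ 3 can have 765027 codewords.


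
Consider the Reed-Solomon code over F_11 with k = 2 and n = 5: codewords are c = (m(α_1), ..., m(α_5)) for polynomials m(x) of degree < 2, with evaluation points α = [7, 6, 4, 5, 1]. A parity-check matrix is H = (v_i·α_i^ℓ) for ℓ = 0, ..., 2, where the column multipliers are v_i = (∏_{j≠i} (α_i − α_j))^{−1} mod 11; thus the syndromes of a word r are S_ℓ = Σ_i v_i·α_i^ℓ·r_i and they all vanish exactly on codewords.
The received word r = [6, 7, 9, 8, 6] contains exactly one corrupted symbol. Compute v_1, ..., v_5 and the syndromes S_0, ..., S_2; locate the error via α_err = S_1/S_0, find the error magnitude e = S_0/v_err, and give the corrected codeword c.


S = (2, 2, 2), error at position 5, error magnitude e = 5, c = [6, 7, 9, 8, 1].

Step 1: column multipliers v_i = (∏_{j≠i}(α_i − α_j))^{−1} mod 11.
  i = 1 (α = 7): (7−6)(7−4)(7−5)(7−1) = 1·3·2·6 = 36 ≡ 3, so v_1 = 3^{−1} = 4 (mod 11).
  i = 2 (α = 6): (6−7)(6−4)(6−5)(6−1) = (−1)·2·1·5 = −10 ≡ 1, so v_2 = 1^{−1} = 1 (mod 11).
  i = 3 (α = 4): (4−7)(4−6)(4−5)(4−1) = (−3)·(−2)·(−1)·3 = −18 ≡ 4, so v_3 = 4^{−1} = 3 (mod 11).
  i = 4 (α = 5): (5−7)(5−6)(5−4)(5−1) = (−2)·(−1)·1·4 = 8 ≡ 8, so v_4 = 8^{−1} = 7 (mod 11).
  i = 5 (α = 1): (1−7)(1−6)(1−4)(1−5) = (−6)·(−5)·(−3)·(−4) = 360 ≡ 8, so v_5 = 8^{−1} = 7 (mod 11).
  v = [4, 1, 3, 7, 7].
Step 2: syndromes of r = [6, 7, 9, 8, 6] (all sums mod 11).
  S_0 = Σ v_i r_i = 4·6 + 1·7 + 3·9 + 7·8 + 7·6 = 156 ≡ 2.
  S_1 = Σ v_i α_i r_i = 4·7·6 + 1·6·7 + 3·4·9 + 7·5·8 + 7·1·6 = 640 ≡ 2.
  α_i^2 mod 11 = [5, 3, 5, 3, 1].
  S_2 = Σ v_i α_i^2 r_i = 4·5·6 + 1·3·7 + 3·5·9 + 7·3·8 + 7·1·6 = 486 ≡ 2.
  S = (2, 2, 2) ≠ 0, so r is not a codeword (an error is present).
Step 3: locate the error. For a single error e at position i, S_ℓ = v_i·e·α_i^ℓ, so α_err = S_1/S_0.
  S_0^{−1} = 2^{−1} = 6 (mod 11), so α_err = 2·6 = 12 ≡ 1 = α_5. Error position i = 5.
  Consistency check: S_2/S_1 = 2·6 = 12 ≡ 1 = α_err ✓ (single-error assumption holds).
Step 4: error magnitude e = S_0/v_5 = S_0·∏_{j≠5}(α_5 − α_j) = 2·8 = 16 ≡ 5 (mod 11).
Step 5: correct position 5: c_5 = r_5 − e = 6 − 5 ≡ 1 (mod 11). Hence c = [6, 7, 9, 8, 1].
  Check: interpolating c through the α_i gives m(x) = 2 + 10·x (degree < 2) with m(α_i) = c_i for every i, so c is indeed a codeword.


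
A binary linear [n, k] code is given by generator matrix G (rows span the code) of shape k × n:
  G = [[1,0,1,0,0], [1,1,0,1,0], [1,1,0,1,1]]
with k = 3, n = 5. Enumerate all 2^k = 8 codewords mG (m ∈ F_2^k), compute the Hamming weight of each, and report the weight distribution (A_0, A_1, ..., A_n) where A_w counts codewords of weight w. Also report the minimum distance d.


Weight distribution: A_0 = 1, A_1 = 1, A_2 = 1, A_3 = 3, A_4 = 2. Minimum distance d = 1.

Enumerate all 2^3 = 8 messages m ∈ F_2^3.
For each, compute codeword c = mG in F_2^5, then tally its weight.
  m = 000 → c = 00000, weight = 0.
  m = 100 → c = 10100, weight = 2.
  m = 010 → c = 11010, weight = 3.
  m = 110 → c = 01110, weight = 3.
  m = 001 → c = 11011, weight = 4.
  m = 101 → c = 01111, weight = 4.
  m = 011 → c = 00001, weight = 1.
  m = 111 → c = 10101, weight = 3.
Tally weights:
  weight 0: 1 codewords.
  weight 1: 1 codewords.
  weight 2: 1 codewords.
  weight 3: 3 codewords.
  weight 4: 2 codewords.
Minimum distance d = smallest w > 0 with A_w > 0 = 1.
Sanity: Σ A_w = 8 = 2^3 = 8 ✓.


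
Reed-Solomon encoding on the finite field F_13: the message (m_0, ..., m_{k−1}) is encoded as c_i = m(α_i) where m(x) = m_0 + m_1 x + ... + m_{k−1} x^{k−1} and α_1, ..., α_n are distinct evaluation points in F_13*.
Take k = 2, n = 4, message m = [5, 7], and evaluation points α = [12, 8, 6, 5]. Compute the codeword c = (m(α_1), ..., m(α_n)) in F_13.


c = [11, 9, 8, 1]

Message polynomial: m(x) = 5 + 7·x (mod 13).
For each evaluation point α_i, compute m(α_i) mod 13:
  α_1 = 12: Horner steps 7 → 11, so m(12) = 11.
  α_2 = 8: Horner steps 7 → 9, so m(8) = 9.
  α_3 = 6: Horner steps 7 → 8, so m(6) = 8.
  α_4 = 5: Horner steps 7 → 1, so m(5) = 1.
Codeword c = [11, 9, 8, 1] ∈ F_13^4.


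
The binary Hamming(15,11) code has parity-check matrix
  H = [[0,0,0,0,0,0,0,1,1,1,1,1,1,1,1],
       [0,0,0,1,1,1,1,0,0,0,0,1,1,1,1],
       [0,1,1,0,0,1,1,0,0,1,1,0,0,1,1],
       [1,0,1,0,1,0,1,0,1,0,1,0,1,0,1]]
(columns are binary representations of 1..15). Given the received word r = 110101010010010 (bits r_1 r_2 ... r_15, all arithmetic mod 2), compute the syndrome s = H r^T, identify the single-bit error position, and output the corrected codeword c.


s = (1, 1, 0, 0)^T, error position = 12, corrected codeword c = 110101010011010

Compute s = H r^T mod 2 one row at a time:
  s_1 = 1 + 0 + 0 + 1 + 0 + 0 + 1 + 0 = 3 ≡ 1 (mod 2).
  s_2 = 1 + 0 + 1 + 0 + 0 + 0 + 1 + 0 = 3 ≡ 1 (mod 2).
  s_3 = 1 + 0 + 1 + 0 + 0 + 1 + 1 + 0 = 4 ≡ 0 (mod 2).
  s_4 = 1 + 0 + 0 + 0 + 0 + 1 + 0 + 0 = 2 ≡ 0 (mod 2).
s = (1, 1, 0, 0)^T — this equals column 12 of H (binary 1100), so error is at position 12.
Correct: flip bit 12 of r = 110101010010010 to get c = 110101010011010.


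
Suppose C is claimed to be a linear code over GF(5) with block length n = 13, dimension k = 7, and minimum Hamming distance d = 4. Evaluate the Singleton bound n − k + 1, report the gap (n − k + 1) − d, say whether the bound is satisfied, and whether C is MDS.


Singleton RHS = n − k + 1 = 7, slack = 3, bound satisfied, not MDS.

Singleton bound: d ≤ n − k + 1.
Here n = 13, k = 7, so n − k + 1 = 7.
Given d = 4, check d ≤ 7: YES.
Slack = (n − k + 1) − d = 3.
The code is NOT MDS (slack = 3 > 0).
Description: the claimed parameters are [13, 7, 4]_5; such a code would be non-MDS.


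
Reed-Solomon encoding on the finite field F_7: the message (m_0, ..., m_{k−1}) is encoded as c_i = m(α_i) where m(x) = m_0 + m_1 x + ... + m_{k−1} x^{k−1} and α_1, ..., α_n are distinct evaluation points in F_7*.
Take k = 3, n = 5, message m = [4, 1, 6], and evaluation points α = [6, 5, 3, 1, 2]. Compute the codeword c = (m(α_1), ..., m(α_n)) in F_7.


c = [2, 5, 5, 4, 2]

Message polynomial: m(x) = 4 + 1·x + 6·x^2 (mod 7).
For each evaluation point α_i, compute m(α_i) mod 7:
  α_1 = 6: Horner steps 6 → 2 → 2, so m(6) = 2.
  α_2 = 5: Horner steps 6 → 3 → 5, so m(5) = 5.
  α_3 = 3: Horner steps 6 → 5 → 5, so m(3) = 5.
  α_4 = 1: Horner steps 6 → 0 → 4, so m(1) = 4.
  α_5 = 2: Horner steps 6 → 6 → 2, so m(2) = 2.
Codeword c = [2, 5, 5, 4, 2] ∈ F_7^5.
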